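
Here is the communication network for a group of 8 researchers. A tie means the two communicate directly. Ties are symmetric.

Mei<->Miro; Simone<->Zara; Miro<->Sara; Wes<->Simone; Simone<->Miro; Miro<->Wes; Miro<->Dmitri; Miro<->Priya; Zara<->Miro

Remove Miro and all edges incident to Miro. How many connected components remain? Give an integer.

5

Without Miro, the remaining ties split the others into: {Simone, Wes, Zara}; {Dmitri}; {Priya}; {Sara}; {Mei}.
That's 5 separate components.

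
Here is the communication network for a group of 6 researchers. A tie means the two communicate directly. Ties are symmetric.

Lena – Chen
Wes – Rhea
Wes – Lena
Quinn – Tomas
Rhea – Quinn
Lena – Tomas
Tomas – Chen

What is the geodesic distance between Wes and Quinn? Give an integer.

One shortest route is Wes – Rhea – Quinn, which uses 2 edges, and Wes and Quinn are not directly tied, so nothing shorter exists. So d(Wes,Quinn) = 2.

2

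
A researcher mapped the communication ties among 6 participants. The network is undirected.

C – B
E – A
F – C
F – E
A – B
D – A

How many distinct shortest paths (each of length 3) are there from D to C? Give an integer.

The shortest distance is 3, and the only length-3 path is D–A–B–C. So there is exactly 1 shortest path.

1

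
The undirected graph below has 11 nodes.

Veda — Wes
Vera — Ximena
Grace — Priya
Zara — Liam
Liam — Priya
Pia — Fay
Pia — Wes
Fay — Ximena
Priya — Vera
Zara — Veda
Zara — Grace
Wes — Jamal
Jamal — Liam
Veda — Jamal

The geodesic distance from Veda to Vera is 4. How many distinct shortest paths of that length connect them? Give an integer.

The shortest distance is 4. The length-4 paths are: Veda–Jamal–Liam–Priya–Vera; Veda–Zara–Liam–Priya–Vera; Veda–Zara–Grace–Priya–Vera.
That gives 3 distinct shortest paths.

3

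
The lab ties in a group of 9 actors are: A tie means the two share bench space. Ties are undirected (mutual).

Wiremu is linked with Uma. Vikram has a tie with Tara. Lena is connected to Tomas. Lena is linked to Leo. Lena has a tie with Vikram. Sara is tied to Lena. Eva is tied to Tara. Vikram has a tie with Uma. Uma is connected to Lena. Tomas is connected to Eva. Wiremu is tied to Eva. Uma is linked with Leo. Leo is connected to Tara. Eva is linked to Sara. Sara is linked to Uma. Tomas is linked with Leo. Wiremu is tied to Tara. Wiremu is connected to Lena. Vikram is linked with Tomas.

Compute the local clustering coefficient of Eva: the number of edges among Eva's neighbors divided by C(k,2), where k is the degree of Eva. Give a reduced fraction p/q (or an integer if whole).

Eva's neighbors: Sara, Tara, Tomas, and Wiremu (k = 4).
Possible neighbor pairs: C(4,2) = 6. Edges among them: Tara–Wiremu → e = 1.
Clustering(Eva) = 1/6.

1/6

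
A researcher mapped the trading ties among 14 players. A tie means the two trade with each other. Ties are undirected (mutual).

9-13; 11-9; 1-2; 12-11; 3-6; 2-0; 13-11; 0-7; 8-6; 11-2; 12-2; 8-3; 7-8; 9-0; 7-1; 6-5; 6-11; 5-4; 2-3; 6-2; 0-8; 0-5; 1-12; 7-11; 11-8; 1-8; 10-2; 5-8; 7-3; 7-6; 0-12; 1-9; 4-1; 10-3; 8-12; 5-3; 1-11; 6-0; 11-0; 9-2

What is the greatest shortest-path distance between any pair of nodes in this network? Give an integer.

Eccentricity of each node (its greatest distance to any other): 0:2, 1:2, 2:2, 3:3, 4:3, 5:3, 6:2, 7:2, 8:2, 9:2, 10:3, 11:2, 12:2, 13:3.
The maximum eccentricity is 3, realized for instance by the pair 10–4 via 10 – 3 – 5 – 4. So the diameter is 3.

3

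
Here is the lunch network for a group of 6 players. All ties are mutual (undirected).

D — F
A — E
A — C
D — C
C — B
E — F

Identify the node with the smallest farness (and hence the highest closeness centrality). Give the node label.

Farness (sum of distances to all others) for each node — A:8, B:11, C:7, D:8, E:9, F:9.
The smallest farness is 7, for C, so C has the highest closeness.

C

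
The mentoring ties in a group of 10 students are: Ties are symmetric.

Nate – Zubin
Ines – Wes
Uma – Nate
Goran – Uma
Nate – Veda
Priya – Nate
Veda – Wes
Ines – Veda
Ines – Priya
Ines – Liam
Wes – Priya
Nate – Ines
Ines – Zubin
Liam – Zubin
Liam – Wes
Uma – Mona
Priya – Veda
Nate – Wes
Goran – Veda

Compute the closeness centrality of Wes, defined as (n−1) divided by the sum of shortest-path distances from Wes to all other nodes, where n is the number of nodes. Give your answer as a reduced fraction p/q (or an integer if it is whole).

9/14

Distances from Wes: Goran:2, Ines:1, Liam:1, Mona:3, Nate:1, Priya:1, Uma:2, Veda:1, Zubin:2. Sum = 14.
n = 10, so closeness = 9/14.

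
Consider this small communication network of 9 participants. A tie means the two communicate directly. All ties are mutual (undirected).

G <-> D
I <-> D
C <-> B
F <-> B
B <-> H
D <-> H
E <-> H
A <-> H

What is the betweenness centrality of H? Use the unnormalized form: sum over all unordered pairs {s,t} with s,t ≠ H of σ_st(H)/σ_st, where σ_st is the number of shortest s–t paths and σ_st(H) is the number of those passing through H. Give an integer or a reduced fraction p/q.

22

Pairs whose geodesics pass through H — G–B: 1; G–E: 1; G–F: 1; G–A: 1; G–C: 1; I–B: 1; I–E: 1; I–F: 1; I–A: 1; I–C: 1; B–E: 1; B–D: 1; B–A: 1; E–D: 1 … (+8 more pairs).
All other pairs contribute 0.
Summing the contributions gives betweenness(H) = 22.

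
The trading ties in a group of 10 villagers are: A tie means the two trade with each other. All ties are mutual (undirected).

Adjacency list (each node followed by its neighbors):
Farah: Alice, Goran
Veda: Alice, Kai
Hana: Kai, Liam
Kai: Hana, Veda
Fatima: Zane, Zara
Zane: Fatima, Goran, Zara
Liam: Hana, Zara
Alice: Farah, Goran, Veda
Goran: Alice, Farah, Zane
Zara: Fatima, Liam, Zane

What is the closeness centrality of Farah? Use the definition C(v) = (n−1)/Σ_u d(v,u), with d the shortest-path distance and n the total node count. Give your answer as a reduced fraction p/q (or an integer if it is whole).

9/23

Distances from Farah: Alice:1, Fatima:3, Goran:1, Hana:4, Kai:3, Liam:4, Veda:2, Zane:2, Zara:3. Sum = 23.
n = 10, so closeness = 9/23.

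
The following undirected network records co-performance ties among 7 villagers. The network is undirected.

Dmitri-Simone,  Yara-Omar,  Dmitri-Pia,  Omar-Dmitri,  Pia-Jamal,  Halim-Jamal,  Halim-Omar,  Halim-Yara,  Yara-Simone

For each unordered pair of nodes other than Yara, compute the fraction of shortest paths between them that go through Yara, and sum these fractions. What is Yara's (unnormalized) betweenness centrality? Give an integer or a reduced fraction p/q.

2

Pairs whose geodesics pass through Yara — Simone–Omar: 1/2; Simone–Halim: 1; Simone–Jamal: 1/2.
All other pairs contribute 0.
Summing the contributions gives betweenness(Yara) = 2.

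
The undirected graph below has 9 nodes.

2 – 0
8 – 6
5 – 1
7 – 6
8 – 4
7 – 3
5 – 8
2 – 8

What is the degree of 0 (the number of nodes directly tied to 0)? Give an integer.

1

0 is directly tied to 2. That is 1 neighbor, so the degree of 0 is 1.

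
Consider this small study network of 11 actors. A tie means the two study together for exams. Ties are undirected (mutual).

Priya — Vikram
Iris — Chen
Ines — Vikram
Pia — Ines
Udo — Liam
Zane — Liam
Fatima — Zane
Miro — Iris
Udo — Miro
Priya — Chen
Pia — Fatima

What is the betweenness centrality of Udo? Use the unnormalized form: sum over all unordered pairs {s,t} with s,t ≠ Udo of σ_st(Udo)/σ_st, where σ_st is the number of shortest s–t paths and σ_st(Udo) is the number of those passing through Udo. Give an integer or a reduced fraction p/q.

10

Pairs whose geodesics pass through Udo — Pia–Miro: 1; Priya–Liam: 1; Chen–Liam: 1; Chen–Zane: 1; Iris–Liam: 1; Iris–Zane: 1; Iris–Fatima: 1; Miro–Liam: 1; Miro–Zane: 1; Miro–Fatima: 1.
All other pairs contribute 0.
Summing the contributions gives betweenness(Udo) = 10.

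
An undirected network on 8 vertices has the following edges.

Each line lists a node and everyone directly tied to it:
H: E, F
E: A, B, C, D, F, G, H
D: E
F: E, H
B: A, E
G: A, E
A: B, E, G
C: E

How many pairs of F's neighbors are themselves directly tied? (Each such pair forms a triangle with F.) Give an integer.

F's neighbors: E and H.
Neighbor pairs that are themselves tied: F–E–H. Each forms one triangle with F, for 1 in total.

1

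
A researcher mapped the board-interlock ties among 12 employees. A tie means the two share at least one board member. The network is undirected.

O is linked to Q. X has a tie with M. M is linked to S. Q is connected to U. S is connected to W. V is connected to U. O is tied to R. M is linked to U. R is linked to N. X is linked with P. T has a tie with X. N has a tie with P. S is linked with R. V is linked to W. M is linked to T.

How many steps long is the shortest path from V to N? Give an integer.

One shortest route is V – W – S – R – N, which uses 4 edges, and at distance 3 from V we only reach {O, R, T, X}, which does not include N. So d(V,N) = 4.

4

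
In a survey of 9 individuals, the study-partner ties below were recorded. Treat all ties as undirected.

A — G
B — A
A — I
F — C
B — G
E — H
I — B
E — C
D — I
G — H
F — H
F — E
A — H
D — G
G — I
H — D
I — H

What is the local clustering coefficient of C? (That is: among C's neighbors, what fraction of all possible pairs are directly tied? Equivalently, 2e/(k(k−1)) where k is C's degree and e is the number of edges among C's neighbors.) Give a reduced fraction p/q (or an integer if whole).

1

C's neighbors: E and F (k = 2).
Possible neighbor pairs: C(2,2) = 1. Edges among them: E–F → e = 1.
Clustering(C) = 1/1.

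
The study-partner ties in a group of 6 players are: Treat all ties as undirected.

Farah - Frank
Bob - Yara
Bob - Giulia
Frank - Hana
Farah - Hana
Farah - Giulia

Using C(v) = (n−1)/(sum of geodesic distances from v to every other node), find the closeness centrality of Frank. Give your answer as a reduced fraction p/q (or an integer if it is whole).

5/11

Distances from Frank: Bob:3, Farah:1, Giulia:2, Hana:1, Yara:4. Sum = 11.
n = 6, so closeness = 5/11.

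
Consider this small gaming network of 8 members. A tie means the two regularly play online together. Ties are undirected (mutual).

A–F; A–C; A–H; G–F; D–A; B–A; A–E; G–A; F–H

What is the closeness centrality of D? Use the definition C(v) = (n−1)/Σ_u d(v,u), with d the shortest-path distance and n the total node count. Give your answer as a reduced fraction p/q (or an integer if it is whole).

Distances from D: A:1, B:2, C:2, E:2, F:2, G:2, H:2. Sum = 13.
n = 8, so closeness = 7/13.

7/13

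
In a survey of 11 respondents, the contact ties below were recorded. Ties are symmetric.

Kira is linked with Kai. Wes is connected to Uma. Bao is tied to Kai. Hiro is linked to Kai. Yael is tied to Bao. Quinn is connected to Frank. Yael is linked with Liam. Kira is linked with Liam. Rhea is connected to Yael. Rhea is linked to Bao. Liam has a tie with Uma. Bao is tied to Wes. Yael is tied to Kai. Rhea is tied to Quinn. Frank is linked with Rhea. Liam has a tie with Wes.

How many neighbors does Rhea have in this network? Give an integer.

4

Rhea is directly tied to Bao, Frank, Quinn, and Yael. That is 4 neighbors, so the degree of Rhea is 4.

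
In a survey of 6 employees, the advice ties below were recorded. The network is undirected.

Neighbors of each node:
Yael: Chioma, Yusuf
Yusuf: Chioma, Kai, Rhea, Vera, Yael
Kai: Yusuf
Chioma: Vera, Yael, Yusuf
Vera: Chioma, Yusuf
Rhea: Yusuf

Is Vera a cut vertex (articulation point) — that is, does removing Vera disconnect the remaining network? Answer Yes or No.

No

Even without Vera, every remaining node can still reach every other (the residual graph is connected), so Vera is not a cut vertex.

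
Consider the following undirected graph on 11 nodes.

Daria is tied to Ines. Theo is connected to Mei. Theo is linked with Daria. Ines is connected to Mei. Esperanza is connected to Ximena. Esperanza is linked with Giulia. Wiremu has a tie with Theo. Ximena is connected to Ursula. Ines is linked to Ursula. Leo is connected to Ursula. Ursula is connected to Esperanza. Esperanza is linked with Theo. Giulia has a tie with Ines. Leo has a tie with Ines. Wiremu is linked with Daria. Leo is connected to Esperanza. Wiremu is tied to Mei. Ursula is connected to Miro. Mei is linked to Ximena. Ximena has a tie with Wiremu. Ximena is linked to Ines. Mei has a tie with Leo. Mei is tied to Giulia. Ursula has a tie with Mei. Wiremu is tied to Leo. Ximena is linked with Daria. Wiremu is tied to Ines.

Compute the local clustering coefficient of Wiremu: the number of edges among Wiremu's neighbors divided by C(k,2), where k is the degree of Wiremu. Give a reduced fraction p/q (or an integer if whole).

Wiremu's neighbors: Daria, Ines, Leo, Mei, Theo, and Ximena (k = 6).
Possible neighbor pairs: C(6,2) = 15. Edges among them: Daria–Ines, Daria–Theo, Daria–Ximena, Ines–Leo, Ines–Mei, Ines–Ximena, Leo–Mei, Mei–Theo, Mei–Ximena → e = 9.
Clustering(Wiremu) = 9/15 = 3/5.

3/5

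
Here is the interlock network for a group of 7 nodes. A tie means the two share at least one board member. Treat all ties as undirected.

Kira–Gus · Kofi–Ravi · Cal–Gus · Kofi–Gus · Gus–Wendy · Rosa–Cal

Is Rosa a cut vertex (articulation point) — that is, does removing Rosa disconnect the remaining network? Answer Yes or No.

Even without Rosa, every remaining node can still reach every other (the residual graph is connected), so Rosa is not a cut vertex.

No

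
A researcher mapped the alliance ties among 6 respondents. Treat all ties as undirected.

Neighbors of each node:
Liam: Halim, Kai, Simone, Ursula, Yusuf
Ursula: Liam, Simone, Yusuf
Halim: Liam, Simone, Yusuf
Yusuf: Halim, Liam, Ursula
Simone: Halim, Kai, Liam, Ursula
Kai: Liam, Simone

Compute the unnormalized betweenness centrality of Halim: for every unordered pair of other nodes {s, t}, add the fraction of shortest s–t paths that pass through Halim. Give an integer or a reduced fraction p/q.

1/3

Pairs whose geodesics pass through Halim — Yusuf–Simone: 1/3.
All other pairs contribute 0.
Summing the contributions gives betweenness(Halim) = 1/3.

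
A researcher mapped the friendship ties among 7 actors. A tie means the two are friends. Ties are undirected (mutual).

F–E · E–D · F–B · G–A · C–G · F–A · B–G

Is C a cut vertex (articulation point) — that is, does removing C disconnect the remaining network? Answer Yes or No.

Even without C, every remaining node can still reach every other (the residual graph is connected), so C is not a cut vertex.

No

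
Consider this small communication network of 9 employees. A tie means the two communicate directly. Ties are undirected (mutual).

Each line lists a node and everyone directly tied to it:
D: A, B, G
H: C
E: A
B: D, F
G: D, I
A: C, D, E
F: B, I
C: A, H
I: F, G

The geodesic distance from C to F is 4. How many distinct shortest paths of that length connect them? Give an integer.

1

The shortest distance is 4, and the only length-4 path is C–A–D–B–F. So there is exactly 1 shortest path.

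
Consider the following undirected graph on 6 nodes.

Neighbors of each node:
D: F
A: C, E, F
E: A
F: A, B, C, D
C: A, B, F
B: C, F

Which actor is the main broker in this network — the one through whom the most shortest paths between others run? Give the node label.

Unnormalized betweenness of each node: A:4, B:0, C:1, D:0, E:0, F:5.
F has the largest value, 5, making it the main broker — the node through which the most shortest paths run.

F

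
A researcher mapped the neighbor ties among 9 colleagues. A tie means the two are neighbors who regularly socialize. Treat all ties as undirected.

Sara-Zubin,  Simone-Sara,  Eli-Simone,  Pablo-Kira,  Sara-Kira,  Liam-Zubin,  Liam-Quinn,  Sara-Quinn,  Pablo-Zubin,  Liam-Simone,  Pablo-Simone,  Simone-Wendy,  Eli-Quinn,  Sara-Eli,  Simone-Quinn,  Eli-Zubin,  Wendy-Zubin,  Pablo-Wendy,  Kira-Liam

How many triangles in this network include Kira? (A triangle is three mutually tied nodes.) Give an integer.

Kira's neighbors are Liam, Pablo, and Sara, but none of them are tied to each other, so no triangle contains Kira.

0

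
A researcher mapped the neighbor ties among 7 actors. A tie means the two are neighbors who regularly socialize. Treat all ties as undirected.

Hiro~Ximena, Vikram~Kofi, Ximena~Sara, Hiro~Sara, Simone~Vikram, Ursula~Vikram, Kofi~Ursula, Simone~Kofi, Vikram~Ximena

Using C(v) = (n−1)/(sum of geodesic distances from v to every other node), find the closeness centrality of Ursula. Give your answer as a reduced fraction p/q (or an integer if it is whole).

1/2

Distances from Ursula: Hiro:3, Kofi:1, Sara:3, Simone:2, Vikram:1, Ximena:2. Sum = 12.
n = 7, so closeness = 6/12 = 1/2.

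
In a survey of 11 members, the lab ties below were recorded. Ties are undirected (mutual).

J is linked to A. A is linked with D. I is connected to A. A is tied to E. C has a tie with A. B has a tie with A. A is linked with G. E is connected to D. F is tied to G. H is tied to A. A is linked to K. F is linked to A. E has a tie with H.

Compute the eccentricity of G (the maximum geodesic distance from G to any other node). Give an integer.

2

Distances from G: A:1, B:2, C:2, D:2, E:2, F:1, H:2, I:2, J:2, K:2.
The largest is 2 (to C, E, I, B, K, J, H, and D), so the eccentricity of G is 2.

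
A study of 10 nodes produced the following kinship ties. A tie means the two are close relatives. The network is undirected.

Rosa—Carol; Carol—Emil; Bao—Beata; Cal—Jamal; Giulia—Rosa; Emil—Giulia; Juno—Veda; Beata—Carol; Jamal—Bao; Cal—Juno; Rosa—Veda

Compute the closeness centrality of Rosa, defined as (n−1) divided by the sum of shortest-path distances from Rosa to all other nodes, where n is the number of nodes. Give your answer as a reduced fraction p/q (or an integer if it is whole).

Distances from Rosa: Bao:3, Beata:2, Cal:3, Carol:1, Emil:2, Giulia:1, Jamal:4, Juno:2, Veda:1. Sum = 19.
n = 10, so closeness = 9/19.

9/19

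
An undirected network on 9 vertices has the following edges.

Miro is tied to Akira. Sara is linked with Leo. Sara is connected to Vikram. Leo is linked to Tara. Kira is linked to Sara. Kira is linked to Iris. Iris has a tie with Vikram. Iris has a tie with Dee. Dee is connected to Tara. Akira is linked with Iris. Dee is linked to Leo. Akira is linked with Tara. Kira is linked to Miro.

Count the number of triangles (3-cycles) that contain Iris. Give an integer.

Iris's neighbors are Akira, Dee, Kira, and Vikram, but none of them are tied to each other, so no triangle contains Iris.

0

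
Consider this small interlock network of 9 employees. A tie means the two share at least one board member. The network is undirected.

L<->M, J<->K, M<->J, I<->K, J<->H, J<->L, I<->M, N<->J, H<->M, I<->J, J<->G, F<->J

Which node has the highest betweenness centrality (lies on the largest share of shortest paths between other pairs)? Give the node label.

Unnormalized betweenness of each node: F:0, G:0, H:0, I:1/2, J:22, K:0, L:0, M:3/2, N:0.
J has the largest value, 22, making it the main broker — the node through which the most shortest paths run.

J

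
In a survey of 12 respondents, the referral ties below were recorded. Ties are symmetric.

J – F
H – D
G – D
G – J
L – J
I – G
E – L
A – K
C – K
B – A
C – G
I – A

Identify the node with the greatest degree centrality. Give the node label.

Degrees — A:3, B:1, C:2, D:2, E:1, F:1, G:4, H:1, I:2, J:3, K:2, L:2.
The maximum is 4, attained only by G.

G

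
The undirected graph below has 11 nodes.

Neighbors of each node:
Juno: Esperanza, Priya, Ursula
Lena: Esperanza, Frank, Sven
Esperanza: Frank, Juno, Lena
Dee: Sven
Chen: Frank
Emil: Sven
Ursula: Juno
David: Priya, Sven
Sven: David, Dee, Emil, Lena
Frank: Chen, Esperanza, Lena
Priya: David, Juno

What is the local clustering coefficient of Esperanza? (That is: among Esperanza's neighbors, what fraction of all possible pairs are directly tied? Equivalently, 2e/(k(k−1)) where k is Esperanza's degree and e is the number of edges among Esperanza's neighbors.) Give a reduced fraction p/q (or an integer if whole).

1/3

Esperanza's neighbors: Frank, Juno, and Lena (k = 3).
Possible neighbor pairs: C(3,2) = 3. Edges among them: Frank–Lena → e = 1.
Clustering(Esperanza) = 1/3.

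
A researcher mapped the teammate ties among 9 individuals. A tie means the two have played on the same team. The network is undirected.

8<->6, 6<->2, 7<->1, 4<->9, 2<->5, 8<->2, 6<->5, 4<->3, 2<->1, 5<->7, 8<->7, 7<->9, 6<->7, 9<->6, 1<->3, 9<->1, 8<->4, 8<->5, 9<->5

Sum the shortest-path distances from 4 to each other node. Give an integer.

Distances from 4: 1:2, 2:2, 3:1, 5:2, 6:2, 7:2, 8:1, 9:1.
Sum = 2 + 2 + 1 + 2 + 2 + 2 + 1 + 1 = 13.

13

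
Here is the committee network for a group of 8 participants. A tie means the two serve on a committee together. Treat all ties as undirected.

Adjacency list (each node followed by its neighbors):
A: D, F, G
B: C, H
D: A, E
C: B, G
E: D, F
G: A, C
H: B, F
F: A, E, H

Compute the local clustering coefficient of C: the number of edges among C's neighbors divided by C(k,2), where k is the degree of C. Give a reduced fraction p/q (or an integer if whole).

C's neighbors: B and G (k = 2).
Possible neighbor pairs: C(2,2) = 1. Edges among them: none → e = 0.
Clustering(C) = 0/1.

0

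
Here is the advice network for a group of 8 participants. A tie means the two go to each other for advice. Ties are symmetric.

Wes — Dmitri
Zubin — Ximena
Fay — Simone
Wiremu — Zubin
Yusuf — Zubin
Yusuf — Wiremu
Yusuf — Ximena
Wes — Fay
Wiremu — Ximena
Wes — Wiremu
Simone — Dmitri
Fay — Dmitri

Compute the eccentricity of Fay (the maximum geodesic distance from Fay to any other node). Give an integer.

3

Distances from Fay: Dmitri:1, Simone:1, Wes:1, Wiremu:2, Ximena:3, Yusuf:3, Zubin:3.
The largest is 3 (to Zubin, Ximena, and Yusuf), so the eccentricity of Fay is 3.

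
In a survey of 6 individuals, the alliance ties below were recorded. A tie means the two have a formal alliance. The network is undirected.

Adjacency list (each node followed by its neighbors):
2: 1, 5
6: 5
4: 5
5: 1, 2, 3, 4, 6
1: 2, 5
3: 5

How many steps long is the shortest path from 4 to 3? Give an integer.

2

One shortest route is 4 – 5 – 3, which uses 2 edges, and 4 and 3 are not directly tied, so nothing shorter exists. So d(4,3) = 2.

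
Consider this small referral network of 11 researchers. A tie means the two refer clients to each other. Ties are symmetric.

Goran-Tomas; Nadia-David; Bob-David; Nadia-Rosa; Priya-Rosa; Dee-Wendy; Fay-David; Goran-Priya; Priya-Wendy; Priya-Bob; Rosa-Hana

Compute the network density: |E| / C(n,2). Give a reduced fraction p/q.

1/5

There are 11 edges and 11 nodes, so the maximum possible is C(11,2) = 55.
Density = 11/55 = 1/5.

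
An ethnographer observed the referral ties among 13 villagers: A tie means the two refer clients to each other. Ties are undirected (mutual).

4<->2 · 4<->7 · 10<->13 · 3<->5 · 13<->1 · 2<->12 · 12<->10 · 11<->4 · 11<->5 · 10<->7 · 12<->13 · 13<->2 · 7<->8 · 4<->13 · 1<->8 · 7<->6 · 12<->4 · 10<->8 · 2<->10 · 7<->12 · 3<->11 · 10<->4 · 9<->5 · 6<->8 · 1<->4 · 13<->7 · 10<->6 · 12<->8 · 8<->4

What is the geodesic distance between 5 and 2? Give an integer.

3

One shortest route is 5 – 11 – 4 – 2, which uses 3 edges, and at distance 2 from 5 we only reach {4}, which does not include 2. So d(5,2) = 3.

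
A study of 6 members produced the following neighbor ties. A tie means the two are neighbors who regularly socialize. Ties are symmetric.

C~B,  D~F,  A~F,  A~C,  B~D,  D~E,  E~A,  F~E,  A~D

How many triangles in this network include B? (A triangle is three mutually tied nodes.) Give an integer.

0

B's neighbors are C and D, but none of them are tied to each other, so no triangle contains B.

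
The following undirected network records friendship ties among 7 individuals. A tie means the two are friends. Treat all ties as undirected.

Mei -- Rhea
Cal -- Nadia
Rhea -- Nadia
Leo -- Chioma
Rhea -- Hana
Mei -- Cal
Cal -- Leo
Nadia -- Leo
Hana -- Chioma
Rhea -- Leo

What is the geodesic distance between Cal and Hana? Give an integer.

One shortest route is Cal – Leo – Chioma – Hana, which uses 3 edges, and at distance 2 from Cal we only reach {Chioma, Rhea}, which does not include Hana. So d(Cal,Hana) = 3.

3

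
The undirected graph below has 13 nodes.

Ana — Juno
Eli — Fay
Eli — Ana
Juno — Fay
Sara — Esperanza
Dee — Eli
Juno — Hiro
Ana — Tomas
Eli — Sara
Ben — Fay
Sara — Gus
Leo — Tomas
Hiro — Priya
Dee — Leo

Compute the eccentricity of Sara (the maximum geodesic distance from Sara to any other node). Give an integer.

5

Distances from Sara: Ana:2, Ben:3, Dee:2, Eli:1, Esperanza:1, Fay:2, Gus:1, Hiro:4, Juno:3, Leo:3, Priya:5, Tomas:3.
The largest is 5 (to Priya), so the eccentricity of Sara is 5.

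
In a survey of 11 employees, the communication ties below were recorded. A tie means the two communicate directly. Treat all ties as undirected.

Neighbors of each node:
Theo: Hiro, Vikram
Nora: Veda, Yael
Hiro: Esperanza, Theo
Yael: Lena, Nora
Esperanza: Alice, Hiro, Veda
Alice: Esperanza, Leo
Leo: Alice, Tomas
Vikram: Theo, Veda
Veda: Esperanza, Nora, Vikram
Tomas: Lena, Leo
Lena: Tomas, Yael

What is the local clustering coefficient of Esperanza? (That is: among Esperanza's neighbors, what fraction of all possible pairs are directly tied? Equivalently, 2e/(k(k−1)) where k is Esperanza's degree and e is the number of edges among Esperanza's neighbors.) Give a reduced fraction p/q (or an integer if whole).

Esperanza's neighbors: Alice, Hiro, and Veda (k = 3).
Possible neighbor pairs: C(3,2) = 3. Edges among them: none → e = 0.
Clustering(Esperanza) = 0/3 = 0.

0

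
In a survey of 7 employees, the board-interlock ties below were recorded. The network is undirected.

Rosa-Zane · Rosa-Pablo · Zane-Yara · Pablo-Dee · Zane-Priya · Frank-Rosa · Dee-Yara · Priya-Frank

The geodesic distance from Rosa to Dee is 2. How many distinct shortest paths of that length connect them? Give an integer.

1

The shortest distance is 2, and the only length-2 path is Rosa–Pablo–Dee. So there is exactly 1 shortest path.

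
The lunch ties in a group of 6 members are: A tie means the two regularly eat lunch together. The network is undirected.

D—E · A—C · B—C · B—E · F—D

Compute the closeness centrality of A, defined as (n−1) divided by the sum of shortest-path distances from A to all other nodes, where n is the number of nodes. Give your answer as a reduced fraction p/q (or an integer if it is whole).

1/3

Distances from A: B:2, C:1, D:4, E:3, F:5. Sum = 15.
n = 6, so closeness = 5/15 = 1/3.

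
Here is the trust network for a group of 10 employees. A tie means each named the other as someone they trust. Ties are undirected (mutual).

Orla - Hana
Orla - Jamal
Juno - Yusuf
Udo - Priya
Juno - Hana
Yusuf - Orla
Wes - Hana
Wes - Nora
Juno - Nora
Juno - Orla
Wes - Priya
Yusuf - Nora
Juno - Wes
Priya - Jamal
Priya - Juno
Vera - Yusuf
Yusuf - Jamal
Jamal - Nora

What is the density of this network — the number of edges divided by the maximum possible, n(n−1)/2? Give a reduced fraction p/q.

There are 18 edges and 10 nodes, so the maximum possible is C(10,2) = 45.
Density = 18/45 = 2/5.

2/5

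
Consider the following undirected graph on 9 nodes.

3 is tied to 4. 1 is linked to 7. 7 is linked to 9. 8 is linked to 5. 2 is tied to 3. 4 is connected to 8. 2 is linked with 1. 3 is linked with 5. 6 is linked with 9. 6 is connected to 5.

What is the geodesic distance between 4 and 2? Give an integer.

2

One shortest route is 4 – 3 – 2, which uses 2 edges, and 4 and 2 are not directly tied, so nothing shorter exists. So d(4,2) = 2.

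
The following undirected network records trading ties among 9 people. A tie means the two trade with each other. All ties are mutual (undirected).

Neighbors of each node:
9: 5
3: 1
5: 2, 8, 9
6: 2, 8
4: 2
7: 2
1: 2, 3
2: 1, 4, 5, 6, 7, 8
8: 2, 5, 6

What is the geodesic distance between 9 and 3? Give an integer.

4

One shortest route is 9 – 5 – 2 – 1 – 3, which uses 4 edges, and at distance 3 from 9 we only reach {1, 4, 6, 7}, which does not include 3. So d(9,3) = 4.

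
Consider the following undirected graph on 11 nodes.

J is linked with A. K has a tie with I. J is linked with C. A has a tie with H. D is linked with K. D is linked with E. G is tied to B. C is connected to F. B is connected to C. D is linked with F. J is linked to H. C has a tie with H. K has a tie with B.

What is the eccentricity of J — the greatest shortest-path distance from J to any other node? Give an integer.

Distances from J: A:1, B:2, C:1, D:3, E:4, F:2, G:3, H:1, I:4, K:3.
The largest is 4 (to I and E), so the eccentricity of J is 4.

4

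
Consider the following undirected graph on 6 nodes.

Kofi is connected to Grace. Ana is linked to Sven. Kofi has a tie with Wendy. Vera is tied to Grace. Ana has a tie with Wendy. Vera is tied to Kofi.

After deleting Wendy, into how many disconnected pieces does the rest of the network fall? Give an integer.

Without Wendy, the remaining ties split the others into: {Ana, Sven}; {Grace, Kofi, Vera}.
That's 2 separate components.

2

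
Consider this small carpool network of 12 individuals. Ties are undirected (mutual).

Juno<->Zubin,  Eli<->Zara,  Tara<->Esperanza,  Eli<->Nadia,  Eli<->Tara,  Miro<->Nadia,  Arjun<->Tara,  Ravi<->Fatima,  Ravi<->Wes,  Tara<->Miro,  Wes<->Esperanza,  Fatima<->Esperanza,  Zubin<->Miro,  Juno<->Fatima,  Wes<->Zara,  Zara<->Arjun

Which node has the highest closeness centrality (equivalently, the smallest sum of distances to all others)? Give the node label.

Tara

Farness (sum of distances to all others) for each node — Arjun:26, Eli:24, Esperanza:21, Fatima:25, Juno:29, Miro:24, Nadia:28, Ravi:28, Tara:20, Wes:24, Zara:25, Zubin:28.
The smallest farness is 20, for Tara, so Tara has the highest closeness.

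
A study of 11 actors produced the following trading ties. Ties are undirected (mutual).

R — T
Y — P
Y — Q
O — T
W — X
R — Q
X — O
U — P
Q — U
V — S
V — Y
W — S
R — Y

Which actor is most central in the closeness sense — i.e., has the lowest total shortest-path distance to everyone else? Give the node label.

Y

Farness (sum of distances to all others) for each node — O:27, P:27, Q:23, R:21, S:26, T:24, U:30, V:23, W:29, X:30, Y:20.
The smallest farness is 20, for Y, so Y has the highest closeness.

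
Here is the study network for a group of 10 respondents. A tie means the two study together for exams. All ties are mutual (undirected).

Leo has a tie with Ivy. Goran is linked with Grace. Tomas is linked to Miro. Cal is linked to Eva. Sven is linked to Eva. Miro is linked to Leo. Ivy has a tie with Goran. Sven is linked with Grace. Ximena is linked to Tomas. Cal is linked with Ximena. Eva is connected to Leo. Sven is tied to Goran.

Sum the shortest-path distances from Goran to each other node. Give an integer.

21

Distances from Goran: Cal:3, Eva:2, Grace:1, Ivy:1, Leo:2, Miro:3, Sven:1, Tomas:4, Ximena:4.
Sum = 3 + 2 + 1 + 1 + 2 + 3 + 1 + 4 + 4 = 21.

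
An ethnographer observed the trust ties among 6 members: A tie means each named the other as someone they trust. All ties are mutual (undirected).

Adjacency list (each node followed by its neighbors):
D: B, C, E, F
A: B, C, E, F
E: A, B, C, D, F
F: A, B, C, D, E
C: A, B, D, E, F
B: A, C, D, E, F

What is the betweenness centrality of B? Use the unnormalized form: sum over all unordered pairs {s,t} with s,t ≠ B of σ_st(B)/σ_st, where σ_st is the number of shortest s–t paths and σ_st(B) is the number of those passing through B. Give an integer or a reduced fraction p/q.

1/4

Pairs whose geodesics pass through B — D–A: 1/4.
All other pairs contribute 0.
Summing the contributions gives betweenness(B) = 1/4.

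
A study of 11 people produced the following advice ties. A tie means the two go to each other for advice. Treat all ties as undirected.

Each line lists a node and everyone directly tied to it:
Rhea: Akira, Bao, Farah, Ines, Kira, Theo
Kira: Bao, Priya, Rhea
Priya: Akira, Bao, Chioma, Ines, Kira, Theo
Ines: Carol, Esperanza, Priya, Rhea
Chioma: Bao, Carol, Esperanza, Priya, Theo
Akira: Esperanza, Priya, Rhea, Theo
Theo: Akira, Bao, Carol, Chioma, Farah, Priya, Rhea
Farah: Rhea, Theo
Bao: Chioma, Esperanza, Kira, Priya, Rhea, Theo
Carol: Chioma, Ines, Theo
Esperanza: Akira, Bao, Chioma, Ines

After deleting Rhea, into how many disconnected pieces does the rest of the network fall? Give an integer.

1

Rhea's neighbors (Akira, Bao, Farah, Ines, Kira, and Theo) remain reachable from one another through other ties, so the rest of the network stays in one piece.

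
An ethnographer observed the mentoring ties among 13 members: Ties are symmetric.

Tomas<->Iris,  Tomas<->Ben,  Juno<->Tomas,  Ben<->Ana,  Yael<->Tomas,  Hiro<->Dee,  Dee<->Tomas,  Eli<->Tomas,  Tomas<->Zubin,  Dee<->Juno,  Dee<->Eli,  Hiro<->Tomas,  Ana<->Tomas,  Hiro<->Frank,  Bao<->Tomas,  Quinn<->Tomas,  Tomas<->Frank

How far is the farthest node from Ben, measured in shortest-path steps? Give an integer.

2

Distances from Ben: Ana:1, Bao:2, Dee:2, Eli:2, Frank:2, Hiro:2, Iris:2, Juno:2, Quinn:2, Tomas:1, Yael:2, Zubin:2.
The largest is 2 (to Juno, Quinn, Hiro, Iris, Dee, Frank, Eli, Zubin, Yael, and Bao), so the eccentricity of Ben is 2.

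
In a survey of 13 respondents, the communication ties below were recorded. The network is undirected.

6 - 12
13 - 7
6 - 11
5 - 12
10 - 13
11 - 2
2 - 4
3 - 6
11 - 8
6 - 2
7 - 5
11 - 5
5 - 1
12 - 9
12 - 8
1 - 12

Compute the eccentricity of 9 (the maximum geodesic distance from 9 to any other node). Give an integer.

Distances from 9: 1:2, 2:3, 3:3, 4:4, 5:2, 6:2, 7:3, 8:2, 10:5, 11:3, 12:1, 13:4.
The largest is 5 (to 10), so the eccentricity of 9 is 5.

5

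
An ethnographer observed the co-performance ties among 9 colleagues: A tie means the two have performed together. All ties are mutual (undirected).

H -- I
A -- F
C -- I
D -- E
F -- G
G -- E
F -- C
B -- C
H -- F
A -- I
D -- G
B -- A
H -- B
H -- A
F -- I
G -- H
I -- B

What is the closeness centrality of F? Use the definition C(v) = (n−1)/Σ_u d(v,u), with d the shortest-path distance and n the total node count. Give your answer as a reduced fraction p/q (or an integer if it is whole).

8/11

Distances from F: A:1, B:2, C:1, D:2, E:2, G:1, H:1, I:1. Sum = 11.
n = 9, so closeness = 8/11.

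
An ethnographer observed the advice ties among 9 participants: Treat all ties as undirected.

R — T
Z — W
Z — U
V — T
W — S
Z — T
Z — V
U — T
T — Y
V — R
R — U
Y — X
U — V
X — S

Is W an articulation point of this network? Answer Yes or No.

No

Even without W, every remaining node can still reach every other (the residual graph is connected), so W is not a cut vertex.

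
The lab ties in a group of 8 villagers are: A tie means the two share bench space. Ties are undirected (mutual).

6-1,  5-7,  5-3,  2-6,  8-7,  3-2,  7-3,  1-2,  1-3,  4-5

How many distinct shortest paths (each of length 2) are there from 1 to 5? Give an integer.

The shortest distance is 2, and the only length-2 path is 1–3–5. So there is exactly 1 shortest path.

1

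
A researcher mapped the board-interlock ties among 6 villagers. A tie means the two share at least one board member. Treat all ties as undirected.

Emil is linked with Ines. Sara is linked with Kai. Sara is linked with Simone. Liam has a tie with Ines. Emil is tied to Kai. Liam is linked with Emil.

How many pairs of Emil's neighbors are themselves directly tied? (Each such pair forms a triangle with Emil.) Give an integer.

Emil's neighbors: Ines, Kai, and Liam.
Neighbor pairs that are themselves tied: Emil–Ines–Liam. Each forms one triangle with Emil, for 1 in total.

1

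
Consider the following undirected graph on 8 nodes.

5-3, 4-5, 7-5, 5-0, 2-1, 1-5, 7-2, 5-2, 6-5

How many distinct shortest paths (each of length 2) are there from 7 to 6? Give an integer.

The shortest distance is 2, and the only length-2 path is 7–5–6. So there is exactly 1 shortest path.

1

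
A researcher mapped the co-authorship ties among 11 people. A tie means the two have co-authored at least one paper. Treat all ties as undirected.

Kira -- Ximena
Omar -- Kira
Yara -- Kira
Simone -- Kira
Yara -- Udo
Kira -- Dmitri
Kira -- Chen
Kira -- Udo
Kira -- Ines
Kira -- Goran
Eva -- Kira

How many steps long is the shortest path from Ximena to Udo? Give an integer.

2

One shortest route is Ximena – Kira – Udo, which uses 2 edges, and Ximena and Udo are not directly tied, so nothing shorter exists. So d(Ximena,Udo) = 2.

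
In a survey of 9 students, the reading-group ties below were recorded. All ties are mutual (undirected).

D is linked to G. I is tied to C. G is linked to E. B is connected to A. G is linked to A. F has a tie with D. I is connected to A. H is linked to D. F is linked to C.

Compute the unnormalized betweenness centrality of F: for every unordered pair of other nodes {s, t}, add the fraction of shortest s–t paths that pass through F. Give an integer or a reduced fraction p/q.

4

Pairs whose geodesics pass through F — D–C: 1; D–I: 1/2; C–H: 1; C–E: 1/2; C–G: 1/2; H–I: 1/2.
All other pairs contribute 0.
Summing the contributions gives betweenness(F) = 4.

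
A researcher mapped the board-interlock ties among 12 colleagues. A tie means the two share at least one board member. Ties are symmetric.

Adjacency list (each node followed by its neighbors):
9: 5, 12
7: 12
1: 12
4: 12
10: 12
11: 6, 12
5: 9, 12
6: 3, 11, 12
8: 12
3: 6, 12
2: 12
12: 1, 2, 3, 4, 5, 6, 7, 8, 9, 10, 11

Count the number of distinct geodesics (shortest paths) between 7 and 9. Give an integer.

1

The shortest distance is 2, and the only length-2 path is 7–12–9. So there is exactly 1 shortest path.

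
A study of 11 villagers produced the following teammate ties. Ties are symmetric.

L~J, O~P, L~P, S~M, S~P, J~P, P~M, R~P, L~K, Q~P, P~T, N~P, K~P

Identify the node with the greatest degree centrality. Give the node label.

P

Degrees — J:2, K:2, L:3, M:2, N:1, O:1, P:10, Q:1, R:1, S:2, T:1.
The maximum is 10, attained only by P.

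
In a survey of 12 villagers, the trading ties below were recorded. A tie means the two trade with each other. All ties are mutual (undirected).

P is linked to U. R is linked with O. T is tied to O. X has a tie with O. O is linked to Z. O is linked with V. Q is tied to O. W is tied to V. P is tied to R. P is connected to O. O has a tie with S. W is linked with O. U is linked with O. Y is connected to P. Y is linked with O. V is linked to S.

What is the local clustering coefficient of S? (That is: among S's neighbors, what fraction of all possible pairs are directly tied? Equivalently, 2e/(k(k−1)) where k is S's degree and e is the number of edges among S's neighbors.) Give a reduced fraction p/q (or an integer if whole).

S's neighbors: O and V (k = 2).
Possible neighbor pairs: C(2,2) = 1. Edges among them: O–V → e = 1.
Clustering(S) = 1/1.

1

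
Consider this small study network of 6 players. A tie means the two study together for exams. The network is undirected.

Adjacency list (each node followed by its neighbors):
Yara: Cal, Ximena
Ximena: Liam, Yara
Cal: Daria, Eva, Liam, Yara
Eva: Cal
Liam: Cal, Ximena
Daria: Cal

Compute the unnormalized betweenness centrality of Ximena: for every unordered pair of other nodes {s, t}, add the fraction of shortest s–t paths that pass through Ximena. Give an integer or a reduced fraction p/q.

Pairs whose geodesics pass through Ximena — Yara–Liam: 1/2.
All other pairs contribute 0.
Summing the contributions gives betweenness(Ximena) = 1/2.

1/2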